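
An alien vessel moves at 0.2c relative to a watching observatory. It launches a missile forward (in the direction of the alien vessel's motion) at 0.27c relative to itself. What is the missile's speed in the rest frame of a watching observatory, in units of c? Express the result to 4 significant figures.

In units of c, u = (u' + v)/(1 + u'v) with u' = 0.27 and v = 0.2.
Numerator: 0.27 + 0.2 = 0.47. Denominator: 1 + (0.27)(0.2) = 1.054.
u = 0.47/1.054 = 0.44592, so the speed is 0.4459c.

0.4459c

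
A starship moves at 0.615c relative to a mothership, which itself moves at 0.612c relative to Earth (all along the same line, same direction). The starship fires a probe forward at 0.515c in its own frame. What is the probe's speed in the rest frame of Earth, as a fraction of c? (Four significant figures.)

0.9639c

Apply u = (u'+v)/(1+u'v) twice. Probe in the mothership frame: (0.515+0.615)/(1+0.515·0.615) = 1.13/1.316725 = 0.85819c.
That velocity, transformed to the rest frame of Earth: (0.85819+0.612)/(1+0.85819·0.612) = 1.47019/1.52521228 = 0.96392c.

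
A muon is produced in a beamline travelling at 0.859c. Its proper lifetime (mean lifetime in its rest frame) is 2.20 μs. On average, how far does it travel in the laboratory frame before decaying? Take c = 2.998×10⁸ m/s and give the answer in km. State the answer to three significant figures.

β² = 0.737881, so γ = 1/√0.262119 = 1.9532.
Lab-frame lifetime: Δt = γτ = 1.9532 × 2.20 μs = 4.297 μs.
Distance: d = vΔt = 0.859 × 2.998×10⁸ m/s × 4.2970×10^-6 s = 1110 m = 1.11 km.

1.11 km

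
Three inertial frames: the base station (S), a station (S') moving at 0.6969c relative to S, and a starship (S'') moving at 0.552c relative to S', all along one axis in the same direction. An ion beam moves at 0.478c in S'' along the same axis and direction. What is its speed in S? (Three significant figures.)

0.964c

Compose velocities in two stages. Stage 1 (into S'): u₁ = (0.478+0.552)/(1+0.478×0.552) = 0.81497.
Stage 2 (into S): u = (0.81497+0.6969)/(1+0.81497×0.6969) = 0.96423, so the speed is 0.964c.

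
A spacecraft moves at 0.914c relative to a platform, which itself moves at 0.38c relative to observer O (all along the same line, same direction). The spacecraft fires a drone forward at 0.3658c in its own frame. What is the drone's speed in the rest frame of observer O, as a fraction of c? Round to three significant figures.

0.981c

Compose velocities in two stages. Stage 1 (into S'): u₁ = (0.3658+0.914)/(1+0.3658×0.914) = 0.95912.
Stage 2 (into S): u = (0.95912+0.38)/(1+0.95912×0.38) = 0.98142, so the speed is 0.981c.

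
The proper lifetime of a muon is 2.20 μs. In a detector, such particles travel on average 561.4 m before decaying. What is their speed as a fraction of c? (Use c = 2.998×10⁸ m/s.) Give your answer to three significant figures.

Let x = d/(cτ) = 561.4 m / (2.998×10⁸ m/s × 2.200×10^-6 s) = 0.85117. Since d = βγcτ, x = βγ = β/√(1−β²).
Solving: β² = x²/(1+x²) = 0.72449/1.72449 = 0.420118, so β = 0.648.

0.648c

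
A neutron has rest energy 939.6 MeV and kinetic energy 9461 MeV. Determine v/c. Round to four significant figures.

K = (γ−1)mc², so γ = 1 + 9461/939.6 = 11.069.
Then v/c = √(1 − γ⁻²) = √(1 − 0.00816175) = √0.99183825 = 0.9959.

0.9959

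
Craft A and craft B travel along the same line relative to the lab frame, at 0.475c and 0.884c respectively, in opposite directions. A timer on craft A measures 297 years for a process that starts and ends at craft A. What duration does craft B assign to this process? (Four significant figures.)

1025 years

Transform craft A's velocity into craft B's frame: (0.475 + 0.884)/(1 + 0.475·0.884) = 1.359/1.4199, so the relative speed is 0.95711c.
At |u| = 0.95711c, γ = (1 − 0.91606)^(−1/2) = 3.4516.
The clock on craft A records proper time, so craft B measures Δt = γΔτ = 3.4516 × 297 = 1025 years.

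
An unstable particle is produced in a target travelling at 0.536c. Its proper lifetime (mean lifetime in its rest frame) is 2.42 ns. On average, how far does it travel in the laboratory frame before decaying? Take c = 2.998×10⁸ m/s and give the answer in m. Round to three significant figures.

0.461 m

Lorentz factor: γ = (1 − 0.287296)^(−1/2) = 1.1845.
Lab-frame lifetime: Δt = γτ = 1.1845 × 2.42 ns = 2.8665 ns.
Distance: d = vΔt = 0.536 × 2.998×10⁸ m/s × 2.8665×10^-9 s = 0.461 m.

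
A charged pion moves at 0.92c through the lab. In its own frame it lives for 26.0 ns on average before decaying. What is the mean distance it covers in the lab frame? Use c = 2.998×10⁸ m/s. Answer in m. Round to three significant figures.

Lorentz factor: γ = (1 − 0.8464)^(−1/2) = 2.5516.
Lab-frame lifetime: Δt = γτ = 2.5516 × 26.0 ns = 66.342 ns.
Distance: d = vΔt = 0.92 × 2.998×10⁸ m/s × 6.6342×10^-8 s = 18.3 m.

18.3 m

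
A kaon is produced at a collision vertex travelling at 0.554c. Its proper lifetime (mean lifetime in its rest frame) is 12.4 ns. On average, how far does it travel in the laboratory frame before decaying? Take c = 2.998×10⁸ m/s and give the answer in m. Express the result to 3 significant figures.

2.47 m

β² = 0.306916, so γ = 1/√0.693084 = 1.2012.
Lab-frame lifetime: Δt = γτ = 1.2012 × 12.4 ns = 14.895 ns.
Distance: d = vΔt = 0.554 × 2.998×10⁸ m/s × 1.4895×10^-8 s = 2.47 m.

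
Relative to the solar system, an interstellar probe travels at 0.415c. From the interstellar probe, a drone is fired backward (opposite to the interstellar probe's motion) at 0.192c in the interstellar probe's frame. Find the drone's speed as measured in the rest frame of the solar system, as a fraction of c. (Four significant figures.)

In units of c, u = (u' + v)/(1 + u'v) with u' = −0.192 and v = 0.415.
Numerator: −0.192 + 0.415 = 0.223. Denominator: 1 + (−0.192)(0.415) = 0.92032.
u = 0.223/0.92032 = 0.24231, so the speed is 0.2423c.

0.2423c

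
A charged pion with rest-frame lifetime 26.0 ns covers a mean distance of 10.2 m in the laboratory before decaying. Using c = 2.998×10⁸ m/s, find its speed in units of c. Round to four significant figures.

0.7946c

Let x = d/(cτ) = 10.20 m / (2.998×10⁸ m/s × 2.600×10^-8 s) = 1.3086. Since d = βγcτ, x = βγ = β/√(1−β²).
Solving: β² = x²/(1+x²) = 1.71243/2.71243 = 0.631327, so β = 0.7946.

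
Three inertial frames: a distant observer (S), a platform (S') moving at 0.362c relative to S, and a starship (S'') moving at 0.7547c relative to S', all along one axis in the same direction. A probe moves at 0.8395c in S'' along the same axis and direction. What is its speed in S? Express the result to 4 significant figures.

Apply u = (u'+v)/(1+u'v) twice. Probe in the platform frame: (0.8395+0.7547)/(1+0.8395·0.7547) = 1.5942/1.63357065 = 0.9759c.
That velocity, transformed to the rest frame of a distant observer: (0.9759+0.362)/(1+0.9759·0.362) = 1.3379/1.3532758 = 0.98864c.

0.9886c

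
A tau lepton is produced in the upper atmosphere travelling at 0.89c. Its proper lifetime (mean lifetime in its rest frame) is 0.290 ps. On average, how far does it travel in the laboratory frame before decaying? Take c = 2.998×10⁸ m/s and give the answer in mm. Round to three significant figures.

0.170 mm

With β = 0.89, γ = 1/√(1 − 0.89²) = 1/√0.2079 = 2.1932.
Lab-frame lifetime: Δt = γτ = 2.1932 × 0.290 ps = 0.63603 ps.
Distance: d = vΔt = 0.89 × 2.998×10⁸ m/s × 6.3603×10^-13 s = 1.70×10^-4 m = 0.170 mm.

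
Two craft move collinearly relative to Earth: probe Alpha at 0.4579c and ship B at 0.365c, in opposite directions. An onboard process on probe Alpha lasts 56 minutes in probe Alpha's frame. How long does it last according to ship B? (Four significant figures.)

78.97 minutes

Transform probe Alpha's velocity into ship B's frame: (0.4579 + 0.365)/(1 + 0.4579·0.365) = 0.8229/1.1671335, so the relative speed is 0.70506c.
At |u| = 0.70506c, γ = (1 − 0.49711)^(−1/2) = 1.4101.
The clock on probe Alpha records proper time, so ship B measures Δt = γΔτ = 1.4101 × 56 = 78.97 minutes.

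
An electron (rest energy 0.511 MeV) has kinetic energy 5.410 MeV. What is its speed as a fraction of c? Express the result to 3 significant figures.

0.996c

γ = 1 + K/(mc²) = 1 + 5.410/0.511 = 11.587.
β = √(1 − 1/γ²) = √(1 − 0.00744831) = √0.99255169 = 0.996.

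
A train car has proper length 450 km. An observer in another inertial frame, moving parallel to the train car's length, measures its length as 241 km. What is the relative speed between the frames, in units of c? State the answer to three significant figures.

0.844c

Length contraction gives γ = L₀/L = 450/241 = 1.8672.
β = √(1 − 1/γ²) = √0.713174 = 0.844.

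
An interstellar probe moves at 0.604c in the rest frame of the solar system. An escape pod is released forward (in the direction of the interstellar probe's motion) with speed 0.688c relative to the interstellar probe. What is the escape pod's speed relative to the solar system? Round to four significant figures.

0.9127c

In units of c, u = (u' + v)/(1 + u'v) with u' = 0.688 and v = 0.604.
Numerator: 0.688 + 0.604 = 1.292. Denominator: 1 + (0.688)(0.604) = 1.415552.
u = 1.292/1.415552 = 0.91272, so the speed is 0.9127c.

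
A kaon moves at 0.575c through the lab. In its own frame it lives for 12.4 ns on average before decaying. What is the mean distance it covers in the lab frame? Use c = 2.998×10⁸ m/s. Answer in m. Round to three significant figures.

2.61 m

γ = 1/√(1 − β²) = 1/√(1 − 0.330625) = 1/√0.669375 = 1/0.818153 = 1.2223.
Lab-frame lifetime: Δt = γτ = 1.2223 × 12.4 ns = 15.157 ns.
Distance: d = vΔt = 0.575 × 2.998×10⁸ m/s × 1.5157×10^-8 s = 2.61 m.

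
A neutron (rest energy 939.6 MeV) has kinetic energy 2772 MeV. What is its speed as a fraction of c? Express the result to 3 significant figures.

γ = 1 + K/(mc²) = 1 + 2772/939.6 = 3.9502.
β = √(1 − 1/γ²) = √(1 − 0.0640858) = √0.9359142 = 0.967.

0.967c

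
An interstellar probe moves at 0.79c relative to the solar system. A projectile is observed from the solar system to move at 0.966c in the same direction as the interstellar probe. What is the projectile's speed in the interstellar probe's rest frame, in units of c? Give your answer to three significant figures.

Transform to the interstellar probe's frame: u' = (u − v)/(1 − uv/c²).
u' = (0.966 − 0.79)/(1 − 0.966×0.79) = 0.176/0.23686 = 0.74305.
Speed in the interstellar probe's frame: 0.743c (in the same direction).

0.743c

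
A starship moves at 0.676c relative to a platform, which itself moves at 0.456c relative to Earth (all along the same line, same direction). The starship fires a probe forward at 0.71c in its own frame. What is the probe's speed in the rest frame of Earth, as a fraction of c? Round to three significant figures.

Compose velocities in two stages. Stage 1 (into S'): u₁ = (0.71+0.676)/(1+0.71×0.676) = 0.93651.
Stage 2 (into S): u = (0.93651+0.456)/(1+0.93651×0.456) = 0.9758, so the speed is 0.976c.

0.976c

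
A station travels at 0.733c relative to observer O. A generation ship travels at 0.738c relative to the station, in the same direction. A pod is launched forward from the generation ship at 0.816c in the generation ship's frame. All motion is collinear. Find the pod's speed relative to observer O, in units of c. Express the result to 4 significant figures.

0.9953c

Apply u = (u'+v)/(1+u'v) twice. Pod in the station frame: (0.816+0.738)/(1+0.816·0.738) = 1.554/1.602208 = 0.96991c.
That velocity, transformed to the rest frame of observer O: (0.96991+0.733)/(1+0.96991·0.733) = 1.70291/1.71094403 = 0.9953c.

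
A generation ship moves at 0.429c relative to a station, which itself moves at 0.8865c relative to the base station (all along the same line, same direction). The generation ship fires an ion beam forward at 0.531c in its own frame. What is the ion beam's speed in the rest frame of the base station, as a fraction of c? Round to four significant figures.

0.9854c

Apply u = (u'+v)/(1+u'v) twice. Ion beam in the station frame: (0.531+0.429)/(1+0.531·0.429) = 0.96/1.227799 = 0.78189c.
That velocity, transformed to the rest frame of the base station: (0.78189+0.8865)/(1+0.78189·0.8865) = 1.66839/1.693145485 = 0.98538c.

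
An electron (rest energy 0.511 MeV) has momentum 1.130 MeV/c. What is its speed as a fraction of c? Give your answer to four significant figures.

βγ = pc/(mc²) = 1.130/0.511 = 2.2114.
Since γ² = 1 + (βγ)² = 5.89029, γ = √5.89029 = 2.42699, and β = (βγ)/γ = 2.2114/2.42699 = 0.9112.

0.9112c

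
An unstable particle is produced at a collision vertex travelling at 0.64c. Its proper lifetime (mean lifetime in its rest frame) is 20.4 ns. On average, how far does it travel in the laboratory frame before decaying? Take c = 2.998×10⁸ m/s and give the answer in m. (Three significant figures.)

With β = 0.64, γ = 1/√(1 − 0.64²) = 1/√0.5904 = 1.3014.
Lab-frame lifetime: Δt = γτ = 1.3014 × 20.4 ns = 26.549 ns.
Distance: d = vΔt = 0.64 × 2.998×10⁸ m/s × 2.6549×10^-8 s = 5.09 m.

5.09 m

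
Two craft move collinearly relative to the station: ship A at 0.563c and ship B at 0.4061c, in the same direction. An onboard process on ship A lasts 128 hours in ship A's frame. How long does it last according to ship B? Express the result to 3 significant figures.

131 hours

Speed of ship A in ship B's frame: u = (v_A − v_B)/(1 − v_A v_B/c²) = (0.563 − 0.4061)/(1 − 0.563×0.4061) = 0.1569/0.7713657 = 0.20341; |u| = 0.20341c.
At |u| = 0.20341c, γ = (1 − 0.0413756)^(−1/2) = 1.0214.
Ship A's interval is proper; time dilation gives Δt_B = γΔτ = 1.0214 × 128 hours = 131 hours.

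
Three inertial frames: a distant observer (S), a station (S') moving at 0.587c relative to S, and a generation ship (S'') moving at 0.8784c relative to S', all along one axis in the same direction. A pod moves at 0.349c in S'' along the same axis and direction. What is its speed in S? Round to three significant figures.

Compose velocities in two stages. Stage 1 (into S'): u₁ = (0.349+0.8784)/(1+0.349×0.8784) = 0.93941.
Stage 2 (into S): u = (0.93941+0.587)/(1+0.93941×0.587) = 0.98387, so the speed is 0.984c.

0.984c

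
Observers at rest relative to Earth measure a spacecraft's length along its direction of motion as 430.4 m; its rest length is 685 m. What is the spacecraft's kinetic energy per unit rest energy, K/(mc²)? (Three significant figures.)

γ = L₀/L = 685/430.4 = 1.59154.
Since K = (γ−1)mc², K/(mc²) = 1.59154 − 1 = 0.592.

0.592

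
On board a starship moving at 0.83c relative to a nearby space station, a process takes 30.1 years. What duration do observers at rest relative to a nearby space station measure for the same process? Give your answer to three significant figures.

54.0 years

γ = 1/√(1 − β²) = 1/√(1 − 0.6889) = 1/√0.3111 = 1/0.557763 = 1.7929.
The onboard clock measures proper time, so the interval in the rest frame of a nearby space station is dilated: Δt = γ·Δτ = 1.7929 × 30.1 years = 54.0 years.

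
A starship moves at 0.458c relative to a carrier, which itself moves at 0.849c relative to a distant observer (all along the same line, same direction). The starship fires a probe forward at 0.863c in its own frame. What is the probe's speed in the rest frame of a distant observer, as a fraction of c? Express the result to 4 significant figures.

First combine the probe and starship (S''→S'): u₁ = (0.863 + 0.458)/(1 + 0.863×0.458) = 1.321/1.395254 = 0.94678.
Then combine with the carrier (S'→S): u = (0.94678 + 0.849)/(1 + 0.94678×0.849) = 1.79578/1.80381622 = 0.99554.

0.9955c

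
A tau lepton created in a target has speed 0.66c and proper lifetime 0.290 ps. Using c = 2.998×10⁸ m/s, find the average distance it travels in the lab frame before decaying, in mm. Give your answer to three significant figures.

γ = 1/√(1 − β²) = 1/√(1 − 0.4356) = 1/√0.5644 = 1/0.751266 = 1.3311.
Lab-frame lifetime: Δt = γτ = 1.3311 × 0.290 ps = 0.38602 ps.
Distance: d = vΔt = 0.66 × 2.998×10⁸ m/s × 3.8602×10^-13 s = 7.64×10^-5 m = 0.0764 mm.

0.0764 mm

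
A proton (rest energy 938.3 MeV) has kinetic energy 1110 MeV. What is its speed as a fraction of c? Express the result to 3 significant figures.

γ = 1 + K/(mc²) = 1 + 1110/938.3 = 2.183.
β = √(1 − 1/γ²) = √(1 − 0.209842) = √0.790158 = 0.889.

0.889c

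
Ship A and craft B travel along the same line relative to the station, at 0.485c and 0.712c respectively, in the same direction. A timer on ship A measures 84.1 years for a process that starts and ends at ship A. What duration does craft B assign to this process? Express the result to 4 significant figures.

Speed of ship A in craft B's frame: u = (v_A − v_B)/(1 − v_A v_B/c²) = (0.485 − 0.712)/(1 − 0.485×0.712) = −0.227/0.65468 = −0.34673; |u| = 0.34673c.
γ for this relative speed: γ = 1/√(1 − 0.120222) = 1.0661.
Ship A's interval is proper; time dilation gives Δt_B = γΔτ = 1.0661 × 84.1 years = 89.66 years.

89.66 years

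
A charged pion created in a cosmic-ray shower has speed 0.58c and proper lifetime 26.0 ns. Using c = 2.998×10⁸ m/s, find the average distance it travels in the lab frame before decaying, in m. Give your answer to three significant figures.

5.55 m

Lorentz factor: γ = (1 − 0.3364)^(−1/2) = 1.2276.
Lab-frame lifetime: Δt = γτ = 1.2276 × 26.0 ns = 31.918 ns.
Distance: d = vΔt = 0.58 × 2.998×10⁸ m/s × 3.1918×10^-8 s = 5.55 m.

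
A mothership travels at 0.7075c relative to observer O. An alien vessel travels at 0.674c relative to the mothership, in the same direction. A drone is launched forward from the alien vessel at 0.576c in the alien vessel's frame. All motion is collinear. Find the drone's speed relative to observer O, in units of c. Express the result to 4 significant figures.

0.9822c

Compose velocities in two stages. Stage 1 (into S'): u₁ = (0.576+0.674)/(1+0.576×0.674) = 0.90043.
Stage 2 (into S): u = (0.90043+0.7075)/(1+0.90043×0.7075) = 0.98221, so the speed is 0.9822c.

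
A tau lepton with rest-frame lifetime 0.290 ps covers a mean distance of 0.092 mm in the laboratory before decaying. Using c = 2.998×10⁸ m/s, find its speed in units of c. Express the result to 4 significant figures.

0.7268c

d = βγcτ ⇒ βγ = d/(cτ) = 9.200×10^-5 m / (8.6942×10^-5 m) = 1.0582.
β = (βγ)/√(1+(βγ)²) = 1.0582/√2.11979 = 0.7268.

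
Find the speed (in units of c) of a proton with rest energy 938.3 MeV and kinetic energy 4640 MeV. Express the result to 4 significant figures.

γ = 1 + K/(mc²) = 1 + 4640/938.3 = 5.9451.
β = √(1 − 1/γ²) = √(1 − 0.0282932) = √0.9717068 = 0.9858.

0.9858c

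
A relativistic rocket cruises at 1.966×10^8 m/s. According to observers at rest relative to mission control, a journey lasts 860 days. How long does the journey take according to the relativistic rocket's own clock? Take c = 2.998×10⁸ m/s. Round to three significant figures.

649 days

β = v/c = (1.966×10^8 m/s)/(2.998×10⁸ m/s) = 0.655771.
Lorentz factor: γ = (1 − 0.4300356)^(−1/2) = 1.3246.
The relativistic rocket's clock runs slow as seen from mission control, so Δτ = Δt/γ = 860/1.3246 = 649 days.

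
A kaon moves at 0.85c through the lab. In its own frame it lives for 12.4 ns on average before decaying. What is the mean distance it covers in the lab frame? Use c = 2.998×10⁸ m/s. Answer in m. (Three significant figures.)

6.00 m

Lorentz factor: γ = (1 − 0.7225)^(−1/2) = 1.8983.
Lab-frame lifetime: Δt = γτ = 1.8983 × 12.4 ns = 23.539 ns.
Distance: d = vΔt = 0.85 × 2.998×10⁸ m/s × 2.3539×10^-8 s = 6.00 m.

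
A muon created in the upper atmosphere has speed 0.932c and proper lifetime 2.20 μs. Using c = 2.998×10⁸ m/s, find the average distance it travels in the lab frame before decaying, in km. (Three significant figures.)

1.70 km

β² = 0.868624, so γ = 1/√0.131376 = 2.7589.
Lab-frame lifetime: Δt = γτ = 2.7589 × 2.20 μs = 6.0696 μs.
Distance: d = vΔt = 0.932 × 2.998×10⁸ m/s × 6.0696×10^-6 s = 1700 m = 1.70 km.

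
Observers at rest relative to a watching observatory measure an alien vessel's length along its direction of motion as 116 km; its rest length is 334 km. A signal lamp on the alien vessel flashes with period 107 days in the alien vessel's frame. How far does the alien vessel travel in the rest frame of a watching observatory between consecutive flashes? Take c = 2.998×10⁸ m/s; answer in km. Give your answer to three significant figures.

γ = L₀/L = 334/116 = 2.87931.
β = √(1 − 1/γ²) = 0.93775. Lab-frame period = γτ = 2.87931×107 days = 308.09 days. Distance = βc × γτ = 0.93775 × 2.998×10⁸ m/s × 26618976 s = 7.4836×10^15 m = 7.48×10^12 km.

7.48×10^12 km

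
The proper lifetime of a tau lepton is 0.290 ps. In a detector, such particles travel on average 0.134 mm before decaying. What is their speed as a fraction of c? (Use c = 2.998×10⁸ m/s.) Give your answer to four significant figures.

Let x = d/(cτ) = 1.340×10^-4 m / (2.998×10⁸ m/s × 2.900×10^-13 s) = 1.5413. Since d = βγcτ, x = βγ = β/√(1−β²).
Solving: β² = x²/(1+x²) = 2.37561/3.37561 = 0.703757, so β = 0.8389.

0.8389c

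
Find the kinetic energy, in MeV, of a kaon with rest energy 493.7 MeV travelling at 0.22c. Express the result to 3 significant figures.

12.4 MeV

γ = 1/√(1 − β²) = 1/√(1 − 0.0484) = 1/√0.9516 = 1/0.9755 = 1.025115.
Kinetic energy: K = (γ − 1)mc² = (1.025115 − 1) × 493.7 MeV = 0.025115 × 493.7 = 12.4 MeV.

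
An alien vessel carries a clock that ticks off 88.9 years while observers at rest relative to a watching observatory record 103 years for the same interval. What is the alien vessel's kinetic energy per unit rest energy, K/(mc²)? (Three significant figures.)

The time-dilation ratio gives γ = 103/88.9 = 1.15861.
K/(mc²) = γ − 1 = 1.15861 − 1 = 0.159.

0.159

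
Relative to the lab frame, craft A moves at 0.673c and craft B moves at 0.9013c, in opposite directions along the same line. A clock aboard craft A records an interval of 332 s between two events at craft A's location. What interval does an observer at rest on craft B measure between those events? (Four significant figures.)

The velocity of craft A relative to craft B is (0.673 + 0.9013)c / (1 + 0.673×0.9013) = 0.97991c; relative speed 0.97991c.
γ for this relative speed: γ = 1/√(1 − 0.960224) = 5.0141.
The clock on craft A records proper time, so craft B measures Δt = γΔτ = 5.0141 × 332 = 1665 s.

1665 s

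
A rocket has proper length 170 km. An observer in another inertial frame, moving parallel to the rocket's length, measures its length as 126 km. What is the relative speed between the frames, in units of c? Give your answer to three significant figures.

0.671c

Length contraction gives γ = L₀/L = 170/126 = 1.3492.
β = √(1 − 1/γ²) = √0.450652 = 0.671.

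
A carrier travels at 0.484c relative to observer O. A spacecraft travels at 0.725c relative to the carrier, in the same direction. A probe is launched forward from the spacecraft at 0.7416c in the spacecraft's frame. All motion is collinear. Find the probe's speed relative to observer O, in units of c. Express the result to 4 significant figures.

0.9837c

Compose velocities in two stages. Stage 1 (into S'): u₁ = (0.7416+0.725)/(1+0.7416×0.725) = 0.95379.
Stage 2 (into S): u = (0.95379+0.484)/(1+0.95379×0.484) = 0.98369, so the speed is 0.9837c.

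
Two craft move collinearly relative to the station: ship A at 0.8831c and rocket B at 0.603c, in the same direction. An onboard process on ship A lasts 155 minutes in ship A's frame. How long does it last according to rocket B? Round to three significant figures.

194 minutes

The velocity of ship A relative to rocket B is (0.8831 − 0.603)c / (1 − 0.8831×0.603) = 0.59916c; relative speed 0.59916c.
At |u| = 0.59916c, γ = (1 − 0.358993)^(−1/2) = 1.249.
Ship A's interval is proper; time dilation gives Δt_B = γΔτ = 1.249 × 155 minutes = 194 minutes.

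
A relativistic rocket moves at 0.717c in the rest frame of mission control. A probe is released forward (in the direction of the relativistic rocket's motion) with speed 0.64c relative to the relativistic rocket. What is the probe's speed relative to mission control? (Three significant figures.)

0.930c

Relativistic velocity addition: u = (u' + v)/(1 + u'v/c²), with u' = 0.64c and v = 0.717c.
Numerator: 0.64 + 0.717 = 1.357. Denominator: 1 + (0.64)(0.717) = 1.45888.
u = 1.357/1.45888 = 0.93017, so the speed is 0.930c.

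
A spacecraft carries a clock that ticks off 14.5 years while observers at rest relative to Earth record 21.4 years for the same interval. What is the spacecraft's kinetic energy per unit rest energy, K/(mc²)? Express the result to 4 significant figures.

The time-dilation ratio gives γ = 21.4/14.5 = 1.47586.
K/(mc²) = γ − 1 = 1.47586 − 1 = 0.4759.

0.4759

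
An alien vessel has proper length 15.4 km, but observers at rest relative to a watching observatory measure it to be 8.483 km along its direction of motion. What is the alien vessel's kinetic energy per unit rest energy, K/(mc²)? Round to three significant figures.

Length contraction gives γ = L₀/L = 15.4/8.483 = 1.8154.
Since K = (γ−1)mc², K/(mc²) = 1.8154 − 1 = 0.815.

0.815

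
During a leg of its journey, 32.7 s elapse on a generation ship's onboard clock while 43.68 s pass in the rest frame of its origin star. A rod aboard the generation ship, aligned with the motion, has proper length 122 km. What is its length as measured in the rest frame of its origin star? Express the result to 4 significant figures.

91.33 km

γ = Δt/Δτ = 43.68/32.7 = 1.33578.
The rod contracts by the same γ: 122 km / 1.33578 = 91.33 km.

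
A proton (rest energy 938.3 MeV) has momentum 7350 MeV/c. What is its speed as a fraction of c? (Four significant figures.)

pc/(mc²) = 7350/938.3 = 7.8333 = βγ = β/√(1−β²).
So β² = x²/(1 + x²) with x = 7.8333: x² = 61.3606, β² = 61.3606/62.3606 = 0.983964, β = 0.9919.

0.9919c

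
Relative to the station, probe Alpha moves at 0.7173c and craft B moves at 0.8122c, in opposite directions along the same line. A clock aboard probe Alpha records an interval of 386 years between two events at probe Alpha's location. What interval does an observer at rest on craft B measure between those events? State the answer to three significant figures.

1500 years

Speed of probe Alpha in craft B's frame: u = (v_A + v_B)/(1 + v_A v_B/c²) = (0.7173 + 0.8122)/(1 + 0.7173×0.8122) = 1.5295/1.58259106 = 0.96645; |u| = 0.96645c.
γ for this relative speed: γ = 1/√(1 − 0.934026) = 3.8933.
The clock on probe Alpha records proper time, so craft B measures Δt = γΔτ = 3.8933 × 386 = 1500 years.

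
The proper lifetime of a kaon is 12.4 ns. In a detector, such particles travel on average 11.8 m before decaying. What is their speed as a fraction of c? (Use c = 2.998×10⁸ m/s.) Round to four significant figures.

d = βγcτ ⇒ βγ = d/(cτ) = 11.80 m / (3.71752 m) = 3.1742.
β = (βγ)/√(1+(βγ)²) = 3.1742/√11.0755 = 0.9538.

0.9538c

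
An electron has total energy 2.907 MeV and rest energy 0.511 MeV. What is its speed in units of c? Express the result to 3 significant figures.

0.984c

Total energy E = γmc² gives γ = 2.907/0.511 = 5.6888.
Hence β = √(1 − 1/γ²) = √(1 − 0.0309) = √0.9691 = 0.984.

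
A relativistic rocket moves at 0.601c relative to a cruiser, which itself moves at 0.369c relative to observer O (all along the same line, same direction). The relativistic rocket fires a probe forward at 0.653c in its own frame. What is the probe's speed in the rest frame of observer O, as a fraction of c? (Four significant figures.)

First combine the probe and relativistic rocket (S''→S'): u₁ = (0.653 + 0.601)/(1 + 0.653×0.601) = 1.254/1.392453 = 0.90057.
Then combine with the cruiser (S'→S): u = (0.90057 + 0.369)/(1 + 0.90057×0.369) = 1.26957/1.33231033 = 0.95291.

0.9529c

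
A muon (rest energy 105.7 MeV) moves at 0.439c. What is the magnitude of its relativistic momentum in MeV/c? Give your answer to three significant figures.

51.6 MeV/c

β² = 0.192721, so γ = 1/√0.807279 = 1.113.
Momentum: p = γβ·mc = 1.113 × 0.439 × 105.7 MeV/c = 51.6 MeV/c.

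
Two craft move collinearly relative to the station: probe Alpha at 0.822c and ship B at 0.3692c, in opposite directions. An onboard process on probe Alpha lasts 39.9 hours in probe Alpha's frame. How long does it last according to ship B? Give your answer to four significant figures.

98.27 hours

The velocity of probe Alpha relative to ship B is (0.822 + 0.3692)c / (1 + 0.822×0.3692) = 0.91386c; relative speed 0.91386c.
γ for this relative speed: γ = 1/√(1 − 0.83514) = 2.4629.
The clock on probe Alpha records proper time, so ship B measures Δt = γΔτ = 2.4629 × 39.9 = 98.27 hours.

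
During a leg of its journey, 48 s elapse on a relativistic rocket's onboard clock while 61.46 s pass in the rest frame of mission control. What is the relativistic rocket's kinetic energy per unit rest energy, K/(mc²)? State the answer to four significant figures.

0.2804

From Δt = γΔτ: γ = 61.46/48 = 1.28042.
Since K = (γ−1)mc², K/(mc²) = 1.28042 − 1 = 0.2804.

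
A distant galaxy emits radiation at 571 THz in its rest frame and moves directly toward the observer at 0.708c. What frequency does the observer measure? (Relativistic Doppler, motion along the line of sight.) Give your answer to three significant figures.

Relativistic Doppler (source moving toward): f_obs = f_src · √((1+β)/(1−β)).
With β = 0.708: factor = √(1.708/0.292) = 2.4185.
f_obs = 571 × 2.4185 = 1380 THz.

1380 THz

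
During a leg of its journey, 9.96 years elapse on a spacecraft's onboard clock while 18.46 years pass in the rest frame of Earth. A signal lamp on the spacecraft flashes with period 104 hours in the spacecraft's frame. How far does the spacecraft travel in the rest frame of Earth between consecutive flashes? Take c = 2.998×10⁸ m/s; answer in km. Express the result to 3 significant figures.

1.75×10^11 km

The time-dilation ratio gives γ = 18.46/9.96 = 1.85341.
β = √(1 − 1/γ²) = 0.84196. Lab-frame period = γτ = 1.85341×104 hours = 192.75 hours. Distance = βc × γτ = 0.84196 × 2.998×10⁸ m/s × 693900 s = 1.7515×10^14 m = 1.75×10^11 km.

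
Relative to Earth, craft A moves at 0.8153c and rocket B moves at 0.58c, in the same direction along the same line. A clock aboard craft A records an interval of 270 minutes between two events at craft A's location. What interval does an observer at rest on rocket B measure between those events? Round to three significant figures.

Transform craft A's velocity into rocket B's frame: (0.8153 − 0.58)/(1 − 0.8153·0.58) = 0.2353/0.527126, so the relative speed is 0.44638c.
At |u| = 0.44638c, γ = (1 − 0.199255)^(−1/2) = 1.1175.
Craft A's interval is proper; time dilation gives Δt_B = γΔτ = 1.1175 × 270 minutes = 302 minutes.

302 minutes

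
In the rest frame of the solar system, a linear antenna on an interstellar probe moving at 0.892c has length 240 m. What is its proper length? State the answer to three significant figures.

γ = 1/√(1 − β²) = 1/√(1 − 0.795664) = 1/√0.204336 = 1/0.452035 = 2.2122.
Proper length: L₀ = γ·L = 2.2122 × 240 = 531 m.

531 m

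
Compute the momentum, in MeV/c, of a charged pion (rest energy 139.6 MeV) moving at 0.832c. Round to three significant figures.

With β = 0.832, γ = 1/√(1 − 0.832²) = 1/√0.307776 = 1.8025.
Momentum: p = γβ·mc = 1.8025 × 0.832 × 139.6 MeV/c = 209 MeV/c.

209 MeV/c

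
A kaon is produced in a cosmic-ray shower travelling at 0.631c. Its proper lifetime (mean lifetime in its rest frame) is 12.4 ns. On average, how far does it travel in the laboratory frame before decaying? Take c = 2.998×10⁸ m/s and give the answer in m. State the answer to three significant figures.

3.02 m

β² = 0.398161, so γ = 1/√0.601839 = 1.289.
Lab-frame lifetime: Δt = γτ = 1.289 × 12.4 ns = 15.984 ns.
Distance: d = vΔt = 0.631 × 2.998×10⁸ m/s × 1.5984×10^-8 s = 3.02 m.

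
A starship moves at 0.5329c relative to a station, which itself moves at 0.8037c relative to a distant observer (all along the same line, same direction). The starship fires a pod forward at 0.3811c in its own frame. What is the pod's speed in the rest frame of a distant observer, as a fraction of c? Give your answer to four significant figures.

Apply u = (u'+v)/(1+u'v) twice. Pod in the station frame: (0.3811+0.5329)/(1+0.3811·0.5329) = 0.914/1.20308819 = 0.75971c.
That velocity, transformed to the rest frame of a distant observer: (0.75971+0.8037)/(1+0.75971·0.8037) = 1.56341/1.610578927 = 0.97071c.

0.9707c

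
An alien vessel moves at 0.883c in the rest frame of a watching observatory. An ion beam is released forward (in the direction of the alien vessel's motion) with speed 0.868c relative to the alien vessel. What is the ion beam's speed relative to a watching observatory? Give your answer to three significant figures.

0.991c

Relativistic velocity addition: u = (u' + v)/(1 + u'v/c²), with u' = 0.868c and v = 0.883c.
Numerator: 0.868 + 0.883 = 1.751. Denominator: 1 + (0.868)(0.883) = 1.766444.
u = 1.751/1.766444 = 0.99126, so the speed is 0.991c.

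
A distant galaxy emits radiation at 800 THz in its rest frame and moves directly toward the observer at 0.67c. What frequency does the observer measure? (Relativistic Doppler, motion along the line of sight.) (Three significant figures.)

Relativistic Doppler (source moving toward): f_obs = f_src · √((1+β)/(1−β)).
With β = 0.67: factor = √(1.67/0.33) = 2.2496.
f_obs = 800 × 2.2496 = 1800 THz.

1800 THz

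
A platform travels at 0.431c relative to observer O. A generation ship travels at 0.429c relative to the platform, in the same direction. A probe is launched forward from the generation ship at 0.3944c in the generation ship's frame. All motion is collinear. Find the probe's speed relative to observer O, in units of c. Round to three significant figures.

0.871c

Compose velocities in two stages. Stage 1 (into S'): u₁ = (0.3944+0.429)/(1+0.3944×0.429) = 0.70424.
Stage 2 (into S): u = (0.70424+0.431)/(1+0.70424×0.431) = 0.8709, so the speed is 0.871c.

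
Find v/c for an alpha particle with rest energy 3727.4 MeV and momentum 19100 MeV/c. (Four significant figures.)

pc/(mc²) = 19100/3727.4 = 5.1242 = βγ = β/√(1−β²).
So β² = x²/(1 + x²) with x = 5.1242: x² = 26.2574, β² = 26.2574/27.2574 = 0.963313, β = 0.9815.

0.9815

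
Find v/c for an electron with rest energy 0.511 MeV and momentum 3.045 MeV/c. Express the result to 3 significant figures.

βγ = pc/(mc²) = 3.045/0.511 = 5.9589.
Since γ² = 1 + (βγ)² = 36.5085, γ = √36.5085 = 6.04223, and β = (βγ)/γ = 5.9589/6.04223 = 0.986.

0.986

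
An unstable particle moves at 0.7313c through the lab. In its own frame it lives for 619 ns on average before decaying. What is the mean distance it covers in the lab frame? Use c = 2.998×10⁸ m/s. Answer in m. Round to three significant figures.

γ = 1/√(1 − β²) = 1/√(1 − 0.53479969) = 1/√0.46520031 = 1/0.682056 = 1.4662.
Lab-frame lifetime: Δt = γτ = 1.4662 × 619 ns = 907.58 ns.
Distance: d = vΔt = 0.7313 × 2.998×10⁸ m/s × 9.0758×10^-7 s = 199 m.

199 m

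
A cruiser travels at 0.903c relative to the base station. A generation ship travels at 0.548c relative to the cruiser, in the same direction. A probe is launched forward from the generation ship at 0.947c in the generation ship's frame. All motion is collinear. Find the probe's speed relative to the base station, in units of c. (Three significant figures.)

0.999c

Compose velocities in two stages. Stage 1 (into S'): u₁ = (0.947+0.548)/(1+0.947×0.548) = 0.98423.
Stage 2 (into S): u = (0.98423+0.903)/(1+0.98423×0.903) = 0.99919, so the speed is 0.999c.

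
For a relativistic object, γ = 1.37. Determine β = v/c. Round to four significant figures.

0.6835

β = √(1 − 1/γ²) = √(1 − 1/1.8769) = √0.467207 = 0.6835.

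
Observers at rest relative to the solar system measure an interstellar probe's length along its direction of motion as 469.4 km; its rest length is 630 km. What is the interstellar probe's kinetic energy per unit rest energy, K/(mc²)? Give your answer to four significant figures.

0.3421

Length contraction gives γ = L₀/L = 630/469.4 = 1.34214.
Since K = (γ−1)mc², K/(mc²) = 1.34214 − 1 = 0.3421.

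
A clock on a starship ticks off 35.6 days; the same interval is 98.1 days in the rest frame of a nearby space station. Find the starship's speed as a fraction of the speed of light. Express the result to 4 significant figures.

γ = Δt/Δτ = 98.1/35.6 = 2.7556.
β = √(1 − 1/γ²) = √(1 − 0.131695) = √0.868305 = 0.9318.

0.9318c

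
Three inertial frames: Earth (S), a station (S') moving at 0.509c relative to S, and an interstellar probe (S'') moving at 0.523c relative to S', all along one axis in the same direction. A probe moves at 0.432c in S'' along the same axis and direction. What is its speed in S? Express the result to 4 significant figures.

0.9223c

First combine the probe and interstellar probe (S''→S'): u₁ = (0.432 + 0.523)/(1 + 0.432×0.523) = 0.955/1.225936 = 0.779.
Then combine with the station (S'→S): u = (0.779 + 0.509)/(1 + 0.779×0.509) = 1.288/1.396511 = 0.9223.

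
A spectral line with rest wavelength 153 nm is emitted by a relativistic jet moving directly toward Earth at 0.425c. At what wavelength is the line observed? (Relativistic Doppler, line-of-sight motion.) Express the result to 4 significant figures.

97.19 nm

Relativistic Doppler for wavelength: λ_obs = λ_src · √((1−β)/(1+β)).
With β = 0.425: factor = √(0.575/1.425) = 0.63522.
λ_obs = 153 × 0.63522 = 97.19 nm.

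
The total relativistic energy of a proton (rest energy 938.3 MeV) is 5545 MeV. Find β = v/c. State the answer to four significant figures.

0.9856

γ = E/(mc²) = 5545/938.3 = 5.9096.
β = √(1 − 1/γ²) = √(1 − 0.0286341) = √0.9713659 = 0.9856.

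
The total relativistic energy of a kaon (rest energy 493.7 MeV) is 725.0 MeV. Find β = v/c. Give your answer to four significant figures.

0.7323

γ = E/(mc²) = 725.0/493.7 = 1.4685.
β = √(1 − 1/γ²) = √(1 − 0.463716) = √0.536284 = 0.7323.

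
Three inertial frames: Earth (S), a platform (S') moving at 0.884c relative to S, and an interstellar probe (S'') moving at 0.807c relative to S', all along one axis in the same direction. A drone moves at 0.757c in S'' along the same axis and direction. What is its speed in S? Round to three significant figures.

0.998c

Apply u = (u'+v)/(1+u'v) twice. Drone in the platform frame: (0.757+0.807)/(1+0.757·0.807) = 1.564/1.610899 = 0.97089c.
That velocity, transformed to the rest frame of Earth: (0.97089+0.884)/(1+0.97089·0.884) = 1.85489/1.85826676 = 0.99818c.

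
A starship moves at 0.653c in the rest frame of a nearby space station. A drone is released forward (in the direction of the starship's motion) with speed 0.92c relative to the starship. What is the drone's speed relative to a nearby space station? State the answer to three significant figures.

0.983c

Relativistic velocity addition: u = (u' + v)/(1 + u'v/c²), with u' = 0.92c and v = 0.653c.
Numerator: 0.92 + 0.653 = 1.573. Denominator: 1 + (0.92)(0.653) = 1.60076.
u = 1.573/1.60076 = 0.98266, so the speed is 0.983c.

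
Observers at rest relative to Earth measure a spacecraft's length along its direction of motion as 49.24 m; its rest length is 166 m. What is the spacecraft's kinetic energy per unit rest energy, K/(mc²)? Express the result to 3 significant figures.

2.37

γ = L₀/L = 166/49.24 = 3.37124.
K/(mc²) = γ − 1 = 3.37124 − 1 = 2.37.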